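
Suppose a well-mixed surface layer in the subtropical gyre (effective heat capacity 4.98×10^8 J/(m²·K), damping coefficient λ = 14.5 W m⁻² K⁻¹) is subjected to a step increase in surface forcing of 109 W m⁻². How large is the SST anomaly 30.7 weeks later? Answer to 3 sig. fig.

Areal heat capacity C = 4.98×10^8 J/(m²·K) (given).
τ = C / λ = 4.98×10^8 / 14.5 = 3.43×10^7 s.
Equilibrium anomaly ΔT_eq = F / λ = 109 / 14.5 = 7.52 K.
t = 30.7 weeks = 1.86×10^7 s, so t/τ = 0.541.
ΔT(t) = ΔT_eq (1 − e^(−t/τ)) = 7.52 × (1 − e^−0.541) = 3.14 K.

3.14 K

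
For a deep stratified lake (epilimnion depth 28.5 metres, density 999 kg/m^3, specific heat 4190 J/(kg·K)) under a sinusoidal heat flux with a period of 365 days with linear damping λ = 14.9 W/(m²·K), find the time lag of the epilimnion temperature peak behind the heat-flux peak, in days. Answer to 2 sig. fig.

Areal heat capacity C = ρ c_p D = 999 × 4190 × 28.5 = 1.19×10^8 J/(m²·K).
ω = 2π / 3.15×10^7 s = 1.99×10^-7 s⁻¹.
Phase lag φ = arctan(Cω/λ) = arctan(23.8/14.9) = 1.01 rad.
Time lag = φ / ω = 1.01 / 1.99×10^-7 = 5.07×10^6 s = 58.7 days.

59 days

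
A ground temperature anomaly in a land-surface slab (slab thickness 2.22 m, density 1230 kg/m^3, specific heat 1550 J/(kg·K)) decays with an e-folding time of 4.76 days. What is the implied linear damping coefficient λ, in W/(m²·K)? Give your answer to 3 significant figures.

10.3

Areal heat capacity C = ρ c_p D = 1230 × 1550 × 2.22 = 4.23×10^6 J/(m²·K).
τ = 4.76 days = 4.11×10^5 s.
λ = C / τ = 4.23×10^6 / 4.11×10^5 = 10.3 W/(m²·K).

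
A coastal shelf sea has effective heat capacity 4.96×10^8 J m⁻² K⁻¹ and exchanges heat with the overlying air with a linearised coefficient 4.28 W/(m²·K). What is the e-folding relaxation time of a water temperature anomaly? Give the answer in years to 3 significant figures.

Areal heat capacity C = 4.96×10^8 J m⁻² K⁻¹ (given).
Relaxation time τ = C / λ = 4.96×10^8 / 4.28 = 1.16×10^8 s.
In years: 1.16×10^8 s / (3.156×10^7 s/year) = 3.67 years.

3.67 years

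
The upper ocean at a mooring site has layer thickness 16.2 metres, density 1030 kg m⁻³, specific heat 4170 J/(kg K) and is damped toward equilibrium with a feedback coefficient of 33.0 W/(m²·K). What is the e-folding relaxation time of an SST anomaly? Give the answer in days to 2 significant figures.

Areal heat capacity C = ρ c_p D = 1030 × 4170 × 16.2 = 6.96×10^7 J/(m²·K).
Relaxation time τ = C / λ = 6.96×10^7 / 33.0 = 2.11×10^6 s.
In days: 2.11×10^6 s / (86400 s/day) = 24.4 days.

24 days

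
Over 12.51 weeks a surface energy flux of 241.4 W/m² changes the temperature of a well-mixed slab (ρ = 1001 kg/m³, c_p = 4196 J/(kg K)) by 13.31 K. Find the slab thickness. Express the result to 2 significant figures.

33 m

Heat input Q = F Δt = 241.4 × 7.57×10^6 s = 1.83×10^9 J/m².
Required areal heat capacity C = Q / ΔT = 1.37×10^8 J/(m²·K).
Depth D = C / (ρ c_p) = 1.37×10^8 / (1001 × 4196) = 32.7 m.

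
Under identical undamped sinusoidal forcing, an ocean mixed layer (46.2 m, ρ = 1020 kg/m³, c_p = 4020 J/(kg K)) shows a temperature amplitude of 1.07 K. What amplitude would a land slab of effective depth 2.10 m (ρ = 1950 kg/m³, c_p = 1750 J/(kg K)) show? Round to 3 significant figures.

28.3 K

C_ocean = 1.89×10^8 J/(m²·K); C_land = 7.17×10^6 J/(m²·K).
A ∝ 1/C ⇒ A_land = A_ocean × C_ocean/C_land = 1.07 × 26.4 = 28.3 K.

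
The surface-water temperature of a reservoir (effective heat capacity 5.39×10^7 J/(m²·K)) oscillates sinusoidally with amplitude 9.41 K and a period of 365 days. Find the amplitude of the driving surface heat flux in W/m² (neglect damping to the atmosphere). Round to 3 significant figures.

Areal heat capacity C = 5.39×10^7 J/(m²·K) (given).
ω = 2π / 3.15×10^7 s = 1.99×10^-7 s⁻¹.
Cω = 5.39×10^7 × 1.99×10^-7 = 10.7 W/(m²·K).
F₀ = A × Cω = 9.41 × 10.7 = 101 W/m².

101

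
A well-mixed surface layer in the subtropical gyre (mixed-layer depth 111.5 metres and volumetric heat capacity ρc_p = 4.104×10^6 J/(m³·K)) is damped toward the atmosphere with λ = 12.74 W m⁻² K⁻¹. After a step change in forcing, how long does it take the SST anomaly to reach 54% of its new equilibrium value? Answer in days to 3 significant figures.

Areal heat capacity C = ρc_p × D = 4.104×10^6 × 111.5 = 4.58×10^8 J/(m^2 K).
τ = C / λ = 4.58×10^8 / 12.74 = 3.59×10^7 s.
Fraction reached: 1 − e^(−t/τ) = 0.54 ⇒ t = −τ ln(1 − 0.54) = τ × 0.777.
t = 2.79×10^7 s = 323 days.

323 days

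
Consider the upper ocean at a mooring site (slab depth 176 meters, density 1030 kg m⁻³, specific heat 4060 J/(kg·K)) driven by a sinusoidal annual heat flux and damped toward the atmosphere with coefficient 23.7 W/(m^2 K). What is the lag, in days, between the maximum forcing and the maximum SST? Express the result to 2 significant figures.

Areal heat capacity C = ρ c_p D = 1030 × 4060 × 176 = 7.36×10^8 J m⁻² K⁻¹.
ω = 2π / 3.15×10^7 s = 1.99×10^-7 s⁻¹.
Phase lag φ = arctan(Cω/λ) = arctan(147/23.7) = 1.41 rad.
Time lag = φ / ω = 1.41 / 1.99×10^-7 = 7.08×10^6 s = 81.9 days.

82 days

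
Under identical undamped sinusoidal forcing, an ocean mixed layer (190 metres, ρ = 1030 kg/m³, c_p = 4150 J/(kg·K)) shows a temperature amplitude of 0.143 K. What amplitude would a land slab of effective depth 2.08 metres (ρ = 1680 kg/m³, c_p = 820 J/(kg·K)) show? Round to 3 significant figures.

40.5 K

C_ocean = 8.12×10^8 J/(m²·K); C_land = 2.87×10^6 J/(m²·K).
A ∝ 1/C ⇒ A_land = A_ocean × C_ocean/C_land = 0.143 × 283 = 40.5 K.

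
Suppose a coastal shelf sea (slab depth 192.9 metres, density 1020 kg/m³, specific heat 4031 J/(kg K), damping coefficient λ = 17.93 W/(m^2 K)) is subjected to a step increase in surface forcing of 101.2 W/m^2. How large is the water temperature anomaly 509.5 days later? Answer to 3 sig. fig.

Areal heat capacity C = ρ c_p D = 1020 × 4031 × 192.9 = 7.93×10^8 J/(m^2 K).
τ = C / λ = 7.93×10^8 / 17.93 = 4.42×10^7 s.
Equilibrium anomaly ΔT_eq = F / λ = 101.2 / 17.93 = 5.64 K.
t = 509.5 days = 4.40×10^7 s, so t/τ = 0.995.
ΔT(t) = ΔT_eq (1 − e^(−t/τ)) = 5.64 × (1 − e^−0.995) = 3.56 K.

3.56 K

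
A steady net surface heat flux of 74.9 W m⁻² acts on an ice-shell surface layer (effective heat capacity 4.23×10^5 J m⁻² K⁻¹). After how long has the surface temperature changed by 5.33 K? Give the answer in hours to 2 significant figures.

8.4 hours

Areal heat capacity C = 4.23×10^5 J m⁻² K⁻¹ (given).
Time required: Δt = C ΔT / F = 4.23×10^5 × 5.33 / 74.9 = 30100 s.
In hours: 30100 s / (3600 s/hour) = 8.36 hours.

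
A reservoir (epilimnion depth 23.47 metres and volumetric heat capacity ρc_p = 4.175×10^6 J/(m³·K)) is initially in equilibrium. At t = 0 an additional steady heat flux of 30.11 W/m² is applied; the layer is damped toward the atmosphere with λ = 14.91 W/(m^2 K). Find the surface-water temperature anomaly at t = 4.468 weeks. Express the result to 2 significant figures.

Areal heat capacity C = ρc_p × D = 4.175×10^6 × 23.47 = 9.80×10^7 J/(m^2 K).
τ = C / λ = 9.80×10^7 / 14.91 = 6.57×10^6 s.
Equilibrium anomaly ΔT_eq = F / λ = 30.11 / 14.91 = 2.02 K.
t = 4.468 weeks = 2.70×10^6 s, so t/τ = 0.411.
ΔT(t) = ΔT_eq (1 − e^(−t/τ)) = 2.02 × (1 − e^−0.411) = 0.681 K.

0.68 K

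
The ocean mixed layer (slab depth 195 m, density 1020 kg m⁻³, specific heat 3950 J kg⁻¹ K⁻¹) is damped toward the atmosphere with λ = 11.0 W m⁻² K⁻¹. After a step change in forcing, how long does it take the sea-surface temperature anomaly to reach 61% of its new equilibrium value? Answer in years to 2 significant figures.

2.1 years

Areal heat capacity C = ρ c_p D = 1020 × 3950 × 195 = 7.86×10^8 J/(m²·K).
τ = C / λ = 7.86×10^8 / 11.0 = 7.14×10^7 s.
Fraction reached: 1 − e^(−t/τ) = 0.61 ⇒ t = −τ ln(1 − 0.61) = τ × 0.942.
t = 6.73×10^7 s = 2.13 years.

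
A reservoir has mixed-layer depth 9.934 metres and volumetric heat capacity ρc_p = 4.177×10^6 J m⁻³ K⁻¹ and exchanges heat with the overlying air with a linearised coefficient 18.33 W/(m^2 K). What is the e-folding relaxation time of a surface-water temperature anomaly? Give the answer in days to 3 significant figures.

26.2 days

Areal heat capacity C = ρc_p × D = 4.177×10^6 × 9.934 = 4.15×10^7 J/(m^2 K).
Relaxation time τ = C / λ = 4.15×10^7 / 18.33 = 2.26×10^6 s.
In days: 2.26×10^6 s / (86400 s/day) = 26.2 days.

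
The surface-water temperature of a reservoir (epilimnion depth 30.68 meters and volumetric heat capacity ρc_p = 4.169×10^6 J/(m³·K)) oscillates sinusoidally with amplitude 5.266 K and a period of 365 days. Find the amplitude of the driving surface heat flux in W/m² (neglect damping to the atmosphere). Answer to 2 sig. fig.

Areal heat capacity C = ρc_p × D = 4.169×10^6 × 30.68 = 1.28×10^8 J/(m²·K).
ω = 2π / 3.15×10^7 s = 1.99×10^-7 s⁻¹.
Cω = 1.28×10^8 × 1.99×10^-7 = 25.5 W/(m²·K).
F₀ = A × Cω = 5.266 × 25.5 = 134 W/m².

130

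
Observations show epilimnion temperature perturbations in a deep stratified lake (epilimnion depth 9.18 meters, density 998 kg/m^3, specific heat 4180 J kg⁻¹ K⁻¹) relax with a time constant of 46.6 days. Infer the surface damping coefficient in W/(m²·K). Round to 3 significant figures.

Areal heat capacity C = ρ c_p D = 998 × 4180 × 9.18 = 3.83×10^7 J/(m²·K).
τ = 46.6 days = 4.03×10^6 s.
λ = C / τ = 3.83×10^7 / 4.03×10^6 = 9.51 W/(m²·K).

9.51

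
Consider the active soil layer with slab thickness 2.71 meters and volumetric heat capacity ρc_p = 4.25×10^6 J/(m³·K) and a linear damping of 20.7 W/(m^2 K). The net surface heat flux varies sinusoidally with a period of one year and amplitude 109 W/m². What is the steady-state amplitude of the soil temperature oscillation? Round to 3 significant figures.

Areal heat capacity C = ρc_p × D = 4.25×10^6 × 2.71 = 1.15×10^7 J/(m^2 K).
Angular frequency ω = 2π / T = 2π / 3.15×10^7 s = 1.99×10^-7 s⁻¹.
√((Cω)² + λ²) = √((2.29)² + 20.7²) = 20.8 W/(m²·K).
Amplitude A = F₀ / √((Cω)²+λ²) = 109 / 20.8 = 5.23 K.

5.23 K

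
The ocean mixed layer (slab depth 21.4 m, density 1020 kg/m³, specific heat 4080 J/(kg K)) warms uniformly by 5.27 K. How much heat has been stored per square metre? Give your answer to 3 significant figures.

4.69×10^8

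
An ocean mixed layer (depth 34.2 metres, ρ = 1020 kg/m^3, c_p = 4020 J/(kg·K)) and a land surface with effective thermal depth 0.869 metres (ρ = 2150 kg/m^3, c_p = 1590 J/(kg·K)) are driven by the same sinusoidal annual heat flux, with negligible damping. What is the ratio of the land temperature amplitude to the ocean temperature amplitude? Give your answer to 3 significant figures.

C_ocean = 1020 × 4020 × 34.2 = 1.40×10^8 J/(m²·K).
C_land = 2150 × 1590 × 0.869 = 2.97×10^6 J/(m²·K).
Undamped amplitude ∝ 1/C, so A_land/A_ocean = C_ocean/C_land = 47.2.

47.2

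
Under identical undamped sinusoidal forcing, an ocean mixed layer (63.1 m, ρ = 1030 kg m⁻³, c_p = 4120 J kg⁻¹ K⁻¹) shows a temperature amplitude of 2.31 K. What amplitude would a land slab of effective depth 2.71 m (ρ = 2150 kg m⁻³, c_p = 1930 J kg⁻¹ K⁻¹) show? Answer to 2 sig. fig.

C_ocean = 2.68×10^8 J/(m²·K); C_land = 1.12×10^7 J/(m²·K).
A ∝ 1/C ⇒ A_land = A_ocean × C_ocean/C_land = 2.31 × 23.8 = 55.0 K.

55 K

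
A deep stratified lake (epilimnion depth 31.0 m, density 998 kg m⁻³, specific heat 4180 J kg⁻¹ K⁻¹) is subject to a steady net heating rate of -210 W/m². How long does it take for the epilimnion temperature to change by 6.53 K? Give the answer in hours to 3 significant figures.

Areal heat capacity C = ρ c_p D = 998 × 4180 × 31.0 = 1.29×10^8 J/(m^2 K).
Time required: Δt = C ΔT / F = 1.29×10^8 × -6.53 / -210 = 4.02×10^6 s.
In hours: 4.02×10^6 s / (3600 s/hour) = 1120 hours.

1120 hours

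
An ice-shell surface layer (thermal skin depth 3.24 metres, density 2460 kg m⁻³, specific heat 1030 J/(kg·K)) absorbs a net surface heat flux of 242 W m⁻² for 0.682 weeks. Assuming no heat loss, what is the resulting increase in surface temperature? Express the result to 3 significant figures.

Areal heat capacity C = ρ c_p D = 2460 × 1030 × 3.24 = 8.21×10^6 J/(m²·K).
Net heat input Q = F Δt = 242 × (0.682 weeks × 6.048×10^5 s/week) = 9.98×10^7 J/m².
ΔT = Q / C = 9.98×10^7 / 8.21×10^6 = 12.2 K.

12.2 K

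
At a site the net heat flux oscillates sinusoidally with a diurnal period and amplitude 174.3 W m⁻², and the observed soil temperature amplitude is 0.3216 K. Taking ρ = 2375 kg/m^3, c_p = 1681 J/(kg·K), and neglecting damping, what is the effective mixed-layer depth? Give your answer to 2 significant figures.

1.9 m

ω = 2π / 86400 s = 7.27×10^-5 s⁻¹.
Required C = F₀ / (A ω) = 174.3 / (0.3216 × 7.27×10^-5) = 7.45×10^6 J/(m²·K).
D = C / (ρ c_p) = 7.45×10^6 / (2375 × 1681) = 1.87 m.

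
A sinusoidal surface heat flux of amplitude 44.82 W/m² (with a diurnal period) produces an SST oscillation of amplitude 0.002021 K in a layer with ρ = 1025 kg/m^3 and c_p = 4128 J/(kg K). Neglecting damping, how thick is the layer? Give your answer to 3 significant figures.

ω = 2π / 86400 s = 7.27×10^-5 s⁻¹.
Required C = F₀ / (A ω) = 44.82 / (0.002021 × 7.27×10^-5) = 3.05×10^8 J/(m²·K).
D = C / (ρ c_p) = 3.05×10^8 / (1025 × 4128) = 72.1 m.

72.1 m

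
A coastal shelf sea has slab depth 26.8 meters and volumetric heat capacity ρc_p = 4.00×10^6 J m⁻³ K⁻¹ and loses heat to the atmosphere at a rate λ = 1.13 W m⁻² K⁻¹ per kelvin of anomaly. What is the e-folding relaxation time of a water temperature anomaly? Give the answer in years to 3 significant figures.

3.01 years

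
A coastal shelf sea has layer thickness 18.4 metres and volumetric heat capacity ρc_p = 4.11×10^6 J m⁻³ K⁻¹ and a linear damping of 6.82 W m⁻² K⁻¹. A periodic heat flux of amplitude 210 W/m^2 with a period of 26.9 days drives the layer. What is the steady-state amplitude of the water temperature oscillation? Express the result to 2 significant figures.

Areal heat capacity C = ρc_p × D = 4.11×10^6 × 18.4 = 7.56×10^7 J/(m^2 K).
Angular frequency ω = 2π / T = 2π / 2.32×10^6 s = 2.70×10^-6 s⁻¹.
√((Cω)² + λ²) = √((204)² + 6.82²) = 205 W/(m²·K).
Amplitude A = F₀ / √((Cω)²+λ²) = 210 / 205 = 1.03 K.

1.0 K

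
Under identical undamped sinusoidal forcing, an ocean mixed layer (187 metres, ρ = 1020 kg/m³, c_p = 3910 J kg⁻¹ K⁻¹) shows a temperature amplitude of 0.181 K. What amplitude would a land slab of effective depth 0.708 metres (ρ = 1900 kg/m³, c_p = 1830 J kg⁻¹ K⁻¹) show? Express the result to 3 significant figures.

C_ocean = 7.46×10^8 J/(m²·K); C_land = 2.46×10^6 J/(m²·K).
A ∝ 1/C ⇒ A_land = A_ocean × C_ocean/C_land = 0.181 × 303 = 54.8 K.

54.8 K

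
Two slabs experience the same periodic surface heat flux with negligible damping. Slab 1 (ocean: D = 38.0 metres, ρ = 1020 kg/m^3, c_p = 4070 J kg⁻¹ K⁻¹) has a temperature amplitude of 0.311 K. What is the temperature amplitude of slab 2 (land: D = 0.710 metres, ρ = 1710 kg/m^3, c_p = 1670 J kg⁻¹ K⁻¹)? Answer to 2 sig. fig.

24 K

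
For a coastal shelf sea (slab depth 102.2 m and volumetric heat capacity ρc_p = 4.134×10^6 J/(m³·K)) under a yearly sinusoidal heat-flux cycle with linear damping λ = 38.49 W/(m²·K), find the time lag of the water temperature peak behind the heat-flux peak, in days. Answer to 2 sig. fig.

Areal heat capacity C = ρc_p × D = 4.134×10^6 × 102.2 = 4.22×10^8 J m⁻² K⁻¹.
ω = 2π / 3.15×10^7 s = 1.99×10^-7 s⁻¹.
Phase lag φ = arctan(Cω/λ) = arctan(84.2/38.49) = 1.14 rad.
Time lag = φ / ω = 1.14 / 1.99×10^-7 = 5.73×10^6 s = 66.3 days.

66 days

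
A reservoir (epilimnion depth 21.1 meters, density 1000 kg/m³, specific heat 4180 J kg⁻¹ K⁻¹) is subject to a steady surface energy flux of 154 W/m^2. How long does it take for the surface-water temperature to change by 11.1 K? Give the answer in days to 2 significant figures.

Areal heat capacity C = ρ c_p D = 1000 × 4180 × 21.1 = 8.82×10^7 J m⁻² K⁻¹.
Time required: Δt = C ΔT / F = 8.82×10^7 × 11.1 / 154 = 6.36×10^6 s.
In days: 6.36×10^6 s / (86400 s/day) = 73.6 days.

74 days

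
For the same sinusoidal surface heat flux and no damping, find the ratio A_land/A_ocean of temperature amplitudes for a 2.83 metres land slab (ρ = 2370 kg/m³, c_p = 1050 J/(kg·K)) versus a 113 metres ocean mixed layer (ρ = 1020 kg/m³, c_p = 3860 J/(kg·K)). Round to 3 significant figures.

C_ocean = 1020 × 3860 × 113 = 4.45×10^8 J/(m²·K).
C_land = 2370 × 1050 × 2.83 = 7.04×10^6 J/(m²·K).
Undamped amplitude ∝ 1/C, so A_land/A_ocean = C_ocean/C_land = 63.2.

63.2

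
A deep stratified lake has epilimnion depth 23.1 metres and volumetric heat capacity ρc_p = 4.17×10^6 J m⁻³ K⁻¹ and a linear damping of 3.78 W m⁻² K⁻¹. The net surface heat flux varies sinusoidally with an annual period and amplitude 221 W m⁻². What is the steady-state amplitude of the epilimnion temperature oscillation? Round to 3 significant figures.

Areal heat capacity C = ρc_p × D = 4.17×10^6 × 23.1 = 9.63×10^7 J m⁻² K⁻¹.
Angular frequency ω = 2π / T = 2π / 3.15×10^7 s = 1.99×10^-7 s⁻¹.
√((Cω)² + λ²) = √((19.2)² + 3.78²) = 19.6 W/(m²·K).
Amplitude A = F₀ / √((Cω)²+λ²) = 221 / 19.6 = 11.3 K.

11.3 K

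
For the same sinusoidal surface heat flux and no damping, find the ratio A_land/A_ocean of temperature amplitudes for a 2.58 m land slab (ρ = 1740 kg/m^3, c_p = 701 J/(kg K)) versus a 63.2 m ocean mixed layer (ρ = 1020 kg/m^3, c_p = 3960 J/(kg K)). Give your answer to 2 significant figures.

C_ocean = 1020 × 3960 × 63.2 = 2.55×10^8 J/(m²·K).
C_land = 1740 × 701 × 2.58 = 3.15×10^6 J/(m²·K).
Undamped amplitude ∝ 1/C, so A_land/A_ocean = C_ocean/C_land = 81.1.

81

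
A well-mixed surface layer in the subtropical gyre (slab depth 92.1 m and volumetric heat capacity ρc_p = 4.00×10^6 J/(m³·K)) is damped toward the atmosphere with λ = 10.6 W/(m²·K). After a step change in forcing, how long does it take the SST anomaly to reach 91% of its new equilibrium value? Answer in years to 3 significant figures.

Areal heat capacity C = ρc_p × D = 4.00×10^6 × 92.1 = 3.68×10^8 J/(m²·K).
τ = C / λ = 3.68×10^8 / 10.6 = 3.48×10^7 s.
Fraction reached: 1 − e^(−t/τ) = 0.91 ⇒ t = −τ ln(1 − 0.91) = τ × 2.41.
t = 8.37×10^7 s = 2.65 years.

2.65 years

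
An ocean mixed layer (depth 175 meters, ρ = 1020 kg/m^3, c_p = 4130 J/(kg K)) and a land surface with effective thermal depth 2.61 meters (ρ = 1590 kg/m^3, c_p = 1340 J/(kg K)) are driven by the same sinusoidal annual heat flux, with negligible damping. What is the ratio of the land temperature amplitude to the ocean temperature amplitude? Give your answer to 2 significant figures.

C_ocean = 1020 × 4130 × 175 = 7.37×10^8 J/(m²·K).
C_land = 1590 × 1340 × 2.61 = 5.56×10^6 J/(m²·K).
Undamped amplitude ∝ 1/C, so A_land/A_ocean = C_ocean/C_land = 133.

130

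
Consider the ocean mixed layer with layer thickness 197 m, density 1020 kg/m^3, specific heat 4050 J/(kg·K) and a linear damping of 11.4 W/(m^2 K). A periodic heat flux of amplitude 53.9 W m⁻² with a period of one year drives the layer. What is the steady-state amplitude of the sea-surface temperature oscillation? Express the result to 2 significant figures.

Areal heat capacity C = ρ c_p D = 1020 × 4050 × 197 = 8.14×10^8 J/(m^2 K).
Angular frequency ω = 2π / T = 2π / 3.15×10^7 s = 1.99×10^-7 s⁻¹.
√((Cω)² + λ²) = √((162)² + 11.4²) = 163 W/(m²·K).
Amplitude A = F₀ / √((Cω)²+λ²) = 53.9 / 163 = 0.332 K.

0.33 K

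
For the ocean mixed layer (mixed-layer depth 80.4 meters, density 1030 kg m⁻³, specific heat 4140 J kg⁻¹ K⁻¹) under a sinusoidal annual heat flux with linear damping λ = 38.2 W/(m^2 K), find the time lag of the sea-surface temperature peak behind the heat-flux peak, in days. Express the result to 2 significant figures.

62 days

Areal heat capacity C = ρ c_p D = 1030 × 4140 × 80.4 = 3.43×10^8 J/(m²·K).
ω = 2π / 3.15×10^7 s = 1.99×10^-7 s⁻¹.
Phase lag φ = arctan(Cω/λ) = arctan(68.3/38.2) = 1.06 rad.
Time lag = φ / ω = 1.06 / 1.99×10^-7 = 5.32×10^6 s = 61.6 days.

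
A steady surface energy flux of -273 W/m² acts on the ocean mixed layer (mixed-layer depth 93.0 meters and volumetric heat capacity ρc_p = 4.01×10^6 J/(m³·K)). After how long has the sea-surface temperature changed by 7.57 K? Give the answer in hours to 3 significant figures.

2870 hours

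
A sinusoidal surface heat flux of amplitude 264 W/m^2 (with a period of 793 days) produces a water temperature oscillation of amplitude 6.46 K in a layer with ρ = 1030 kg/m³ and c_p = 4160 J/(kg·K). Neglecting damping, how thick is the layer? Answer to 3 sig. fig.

104 m

ω = 2π / 6.85×10^7 s = 9.17×10^-8 s⁻¹.
Required C = F₀ / (A ω) = 264 / (6.46 × 9.17×10^-8) = 4.46×10^8 J/(m²·K).
D = C / (ρ c_p) = 4.46×10^8 / (1030 × 4160) = 104 m.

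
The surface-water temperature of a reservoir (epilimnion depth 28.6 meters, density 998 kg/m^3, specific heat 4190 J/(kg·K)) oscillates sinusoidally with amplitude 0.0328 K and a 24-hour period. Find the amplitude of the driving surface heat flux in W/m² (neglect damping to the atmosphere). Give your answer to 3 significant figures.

285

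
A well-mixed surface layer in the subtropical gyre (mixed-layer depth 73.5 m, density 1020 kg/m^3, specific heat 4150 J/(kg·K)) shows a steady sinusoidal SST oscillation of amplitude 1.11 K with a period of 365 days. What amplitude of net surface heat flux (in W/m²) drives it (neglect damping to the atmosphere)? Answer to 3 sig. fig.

68.8

Areal heat capacity C = ρ c_p D = 1020 × 4150 × 73.5 = 3.11×10^8 J/(m²·K).
ω = 2π / 3.15×10^7 s = 1.99×10^-7 s⁻¹.
Cω = 3.11×10^8 × 1.99×10^-7 = 62.0 W/(m²·K).
F₀ = A × Cω = 1.11 × 62.0 = 68.8 W/m².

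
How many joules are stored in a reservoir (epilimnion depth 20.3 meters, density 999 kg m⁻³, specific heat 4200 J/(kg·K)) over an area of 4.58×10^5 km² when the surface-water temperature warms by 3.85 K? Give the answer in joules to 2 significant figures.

Areal heat capacity C = ρ c_p D = 999 × 4200 × 20.3 = 8.52×10^7 J m⁻² K⁻¹.
Heat per unit area: q = C ΔT = 8.52×10^7 × 3.85 = 3.28×10^8 J/m².
Total heat: Q = q × A = 3.28×10^8 × (4.58×10^5 × 10⁶ m²) = 1.50×10^20 J.

1.5×10^20 J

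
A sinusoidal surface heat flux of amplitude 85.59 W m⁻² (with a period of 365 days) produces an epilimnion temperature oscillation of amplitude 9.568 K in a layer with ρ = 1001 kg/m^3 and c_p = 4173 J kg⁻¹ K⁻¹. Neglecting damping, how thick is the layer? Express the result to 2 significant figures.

ω = 2π / 3.15×10^7 s = 1.99×10^-7 s⁻¹.
Required C = F₀ / (A ω) = 85.59 / (9.568 × 1.99×10^-7) = 4.49×10^7 J/(m²·K).
D = C / (ρ c_p) = 4.49×10^7 / (1001 × 4173) = 10.7 m.

11 m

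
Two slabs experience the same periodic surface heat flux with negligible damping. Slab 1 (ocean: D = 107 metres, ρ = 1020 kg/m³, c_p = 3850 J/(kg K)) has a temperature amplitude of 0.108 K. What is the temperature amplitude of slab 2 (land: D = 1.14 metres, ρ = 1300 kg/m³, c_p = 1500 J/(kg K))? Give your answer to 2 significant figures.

20 K

C_ocean = 4.20×10^8 J/(m²·K); C_land = 2.22×10^6 J/(m²·K).
A ∝ 1/C ⇒ A_land = A_ocean × C_ocean/C_land = 0.108 × 189 = 20.4 K.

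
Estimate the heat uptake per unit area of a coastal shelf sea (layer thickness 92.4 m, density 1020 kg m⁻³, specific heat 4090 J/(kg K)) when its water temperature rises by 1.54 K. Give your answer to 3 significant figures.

5.94×10^8

Areal heat capacity C = ρ c_p D = 1020 × 4090 × 92.4 = 3.85×10^8 J/(m^2 K).
ΔQ = C ΔT = 3.85×10^8 × 1.54 = 5.94×10^8 J/m².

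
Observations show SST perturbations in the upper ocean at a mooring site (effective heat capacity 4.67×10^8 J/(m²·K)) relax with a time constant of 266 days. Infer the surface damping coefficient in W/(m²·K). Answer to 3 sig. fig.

Areal heat capacity C = 4.67×10^8 J/(m²·K) (given).
τ = 266 days = 2.30×10^7 s.
λ = C / τ = 4.67×10^8 / 2.30×10^7 = 20.3 W/(m²·K).

20.3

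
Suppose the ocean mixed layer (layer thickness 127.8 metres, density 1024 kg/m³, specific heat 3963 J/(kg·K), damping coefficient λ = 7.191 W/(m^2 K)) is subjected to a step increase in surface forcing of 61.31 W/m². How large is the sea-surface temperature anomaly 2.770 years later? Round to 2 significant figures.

6.0 K

Areal heat capacity C = ρ c_p D = 1024 × 3963 × 127.8 = 5.19×10^8 J m⁻² K⁻¹.
τ = C / λ = 5.19×10^8 / 7.191 = 7.21×10^7 s.
Equilibrium anomaly ΔT_eq = F / λ = 61.31 / 7.191 = 8.53 K.
t = 2.770 years = 8.74×10^7 s, so t/τ = 1.21.
ΔT(t) = ΔT_eq (1 − e^(−t/τ)) = 8.53 × (1 − e^−1.21) = 5.99 K.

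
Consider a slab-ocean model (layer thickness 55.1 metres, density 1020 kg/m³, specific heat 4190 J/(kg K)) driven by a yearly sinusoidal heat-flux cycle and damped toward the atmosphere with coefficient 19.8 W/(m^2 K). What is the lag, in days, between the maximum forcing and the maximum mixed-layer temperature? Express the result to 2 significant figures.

68 days

Areal heat capacity C = ρ c_p D = 1020 × 4190 × 55.1 = 2.35×10^8 J/(m^2 K).
ω = 2π / 3.15×10^7 s = 1.99×10^-7 s⁻¹.
Phase lag φ = arctan(Cω/λ) = arctan(46.9/19.8) = 1.17 rad.
Time lag = φ / ω = 1.17 / 1.99×10^-7 = 5.88×10^6 s = 68.1 days.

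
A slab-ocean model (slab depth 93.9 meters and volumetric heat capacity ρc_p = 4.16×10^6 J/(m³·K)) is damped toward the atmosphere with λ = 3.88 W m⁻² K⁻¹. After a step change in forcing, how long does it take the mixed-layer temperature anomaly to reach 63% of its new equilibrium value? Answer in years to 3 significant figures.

Areal heat capacity C = ρc_p × D = 4.16×10^6 × 93.9 = 3.91×10^8 J/(m²·K).
τ = C / λ = 3.91×10^8 / 3.88 = 1.01×10^8 s.
Fraction reached: 1 − e^(−t/τ) = 0.63 ⇒ t = −τ ln(1 − 0.63) = τ × 0.994.
t = 1.00×10^8 s = 3.17 years.

3.17 years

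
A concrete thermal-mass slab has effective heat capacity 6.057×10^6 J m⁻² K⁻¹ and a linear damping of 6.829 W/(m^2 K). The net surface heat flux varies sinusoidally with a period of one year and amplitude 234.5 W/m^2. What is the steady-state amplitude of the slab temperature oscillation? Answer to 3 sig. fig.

33.8 K

Areal heat capacity C = 6.057×10^6 J m⁻² K⁻¹ (given).
Angular frequency ω = 2π / T = 2π / 3.15×10^7 s = 1.99×10^-7 s⁻¹.
√((Cω)² + λ²) = √((1.21)² + 6.829²) = 6.93 W/(m²·K).
Amplitude A = F₀ / √((Cω)²+λ²) = 234.5 / 6.93 = 33.8 K.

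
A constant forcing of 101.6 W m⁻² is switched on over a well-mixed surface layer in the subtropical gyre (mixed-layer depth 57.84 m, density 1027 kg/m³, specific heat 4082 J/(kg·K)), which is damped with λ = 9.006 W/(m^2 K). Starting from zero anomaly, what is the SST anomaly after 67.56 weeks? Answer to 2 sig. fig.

8.8 K

Areal heat capacity C = ρ c_p D = 1027 × 4082 × 57.84 = 2.42×10^8 J m⁻² K⁻¹.
τ = C / λ = 2.42×10^8 / 9.006 = 2.69×10^7 s.
Equilibrium anomaly ΔT_eq = F / λ = 101.6 / 9.006 = 11.3 K.
t = 67.56 weeks = 4.09×10^7 s, so t/τ = 1.52.
ΔT(t) = ΔT_eq (1 − e^(−t/τ)) = 11.3 × (1 − e^−1.52) = 8.81 K.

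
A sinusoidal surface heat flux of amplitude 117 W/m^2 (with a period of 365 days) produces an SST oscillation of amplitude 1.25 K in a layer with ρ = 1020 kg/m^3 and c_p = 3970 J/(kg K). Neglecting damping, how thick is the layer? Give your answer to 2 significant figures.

ω = 2π / 3.15×10^7 s = 1.99×10^-7 s⁻¹.
Required C = F₀ / (A ω) = 117 / (1.25 × 1.99×10^-7) = 4.70×10^8 J/(m²·K).
D = C / (ρ c_p) = 4.70×10^8 / (1020 × 3970) = 116 m.

120 m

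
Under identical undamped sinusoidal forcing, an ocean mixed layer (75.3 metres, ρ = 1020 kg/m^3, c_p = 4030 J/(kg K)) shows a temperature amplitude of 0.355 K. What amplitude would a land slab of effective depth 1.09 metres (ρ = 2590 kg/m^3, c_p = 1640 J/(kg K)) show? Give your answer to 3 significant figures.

C_ocean = 3.10×10^8 J/(m²·K); C_land = 4.63×10^6 J/(m²·K).
A ∝ 1/C ⇒ A_land = A_ocean × C_ocean/C_land = 0.355 × 66.9 = 23.7 K.

23.7 K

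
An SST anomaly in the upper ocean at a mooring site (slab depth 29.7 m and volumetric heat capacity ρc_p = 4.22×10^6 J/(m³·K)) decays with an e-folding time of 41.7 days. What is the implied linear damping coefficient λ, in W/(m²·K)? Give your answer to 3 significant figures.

Areal heat capacity C = ρc_p × D = 4.22×10^6 × 29.7 = 1.25×10^8 J m⁻² K⁻¹.
τ = 41.7 days = 3.60×10^6 s.
λ = C / τ = 1.25×10^8 / 3.60×10^6 = 34.8 W/(m²·K).

34.8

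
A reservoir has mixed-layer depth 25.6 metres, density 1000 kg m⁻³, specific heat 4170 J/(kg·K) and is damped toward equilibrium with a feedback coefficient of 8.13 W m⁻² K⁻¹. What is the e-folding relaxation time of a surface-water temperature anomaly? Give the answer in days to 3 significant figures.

Areal heat capacity C = ρ c_p D = 1000 × 4170 × 25.6 = 1.07×10^8 J/(m^2 K).
Relaxation time τ = C / λ = 1.07×10^8 / 8.13 = 1.31×10^7 s.
In days: 1.31×10^7 s / (86400 s/day) = 152 days.

152 days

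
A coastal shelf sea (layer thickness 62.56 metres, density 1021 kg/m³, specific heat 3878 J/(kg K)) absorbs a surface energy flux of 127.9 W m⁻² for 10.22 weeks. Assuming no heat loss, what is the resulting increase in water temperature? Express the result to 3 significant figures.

3.19 K

Areal heat capacity C = ρ c_p D = 1021 × 3878 × 62.56 = 2.48×10^8 J/(m^2 K).
Net heat input Q = F Δt = 127.9 × (10.22 weeks × 6.048×10^5 s/week) = 7.91×10^8 J/m².
ΔT = Q / C = 7.91×10^8 / 2.48×10^8 = 3.19 K.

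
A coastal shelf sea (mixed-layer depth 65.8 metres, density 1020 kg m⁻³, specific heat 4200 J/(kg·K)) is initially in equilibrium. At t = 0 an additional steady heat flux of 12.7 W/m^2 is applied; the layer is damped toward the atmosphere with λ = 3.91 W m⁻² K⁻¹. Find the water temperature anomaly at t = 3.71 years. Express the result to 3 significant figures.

Areal heat capacity C = ρ c_p D = 1020 × 4200 × 65.8 = 2.82×10^8 J m⁻² K⁻¹.
τ = C / λ = 2.82×10^8 / 3.91 = 7.21×10^7 s.
Equilibrium anomaly ΔT_eq = F / λ = 12.7 / 3.91 = 3.25 K.
t = 3.71 years = 1.17×10^8 s, so t/τ = 1.62.
ΔT(t) = ΔT_eq (1 − e^(−t/τ)) = 3.25 × (1 − e^−1.62) = 2.61 K.

2.61 K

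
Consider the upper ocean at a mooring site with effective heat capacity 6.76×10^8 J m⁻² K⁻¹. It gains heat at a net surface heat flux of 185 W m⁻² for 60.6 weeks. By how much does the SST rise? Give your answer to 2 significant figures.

10 K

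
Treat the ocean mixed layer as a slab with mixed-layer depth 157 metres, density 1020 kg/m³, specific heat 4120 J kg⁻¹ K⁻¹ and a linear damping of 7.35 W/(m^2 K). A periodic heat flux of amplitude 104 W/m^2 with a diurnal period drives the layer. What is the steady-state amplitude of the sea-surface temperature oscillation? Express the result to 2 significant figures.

0.0022 K

Areal heat capacity C = ρ c_p D = 1020 × 4120 × 157 = 6.60×10^8 J m⁻² K⁻¹.
Angular frequency ω = 2π / T = 2π / 86400 s = 7.27×10^-5 s⁻¹.
√((Cω)² + λ²) = √((48000)² + 7.35²) = 48000 W/(m²·K).
Amplitude A = F₀ / √((Cω)²+λ²) = 104 / 48000 = 0.00217 K.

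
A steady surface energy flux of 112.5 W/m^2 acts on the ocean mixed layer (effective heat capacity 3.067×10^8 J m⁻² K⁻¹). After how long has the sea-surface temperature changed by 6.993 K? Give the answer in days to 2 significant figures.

220 days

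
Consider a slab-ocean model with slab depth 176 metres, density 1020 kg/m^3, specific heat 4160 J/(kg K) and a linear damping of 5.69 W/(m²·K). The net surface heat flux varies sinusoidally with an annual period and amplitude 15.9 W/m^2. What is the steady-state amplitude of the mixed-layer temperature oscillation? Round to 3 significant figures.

0.107 K

Areal heat capacity C = ρ c_p D = 1020 × 4160 × 176 = 7.47×10^8 J/(m²·K).
Angular frequency ω = 2π / T = 2π / 3.15×10^7 s = 1.99×10^-7 s⁻¹.
√((Cω)² + λ²) = √((149)² + 5.69²) = 149 W/(m²·K).
Amplitude A = F₀ / √((Cω)²+λ²) = 15.9 / 149 = 0.107 K.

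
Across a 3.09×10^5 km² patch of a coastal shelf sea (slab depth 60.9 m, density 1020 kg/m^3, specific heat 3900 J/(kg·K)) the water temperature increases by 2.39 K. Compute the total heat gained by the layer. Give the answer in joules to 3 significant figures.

Areal heat capacity C = ρ c_p D = 1020 × 3900 × 60.9 = 2.42×10^8 J/(m^2 K).
Heat per unit area: q = C ΔT = 2.42×10^8 × 2.39 = 5.79×10^8 J/m².
Total heat: Q = q × A = 5.79×10^8 × (3.09×10^5 × 10⁶ m²) = 1.79×10^20 J.

1.79×10^20 J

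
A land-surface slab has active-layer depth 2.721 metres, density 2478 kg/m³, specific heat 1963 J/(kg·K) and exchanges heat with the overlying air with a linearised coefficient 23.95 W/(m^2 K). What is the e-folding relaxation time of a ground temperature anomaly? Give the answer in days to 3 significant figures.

Areal heat capacity C = ρ c_p D = 2478 × 1963 × 2.721 = 1.32×10^7 J/(m²·K).
Relaxation time τ = C / λ = 1.32×10^7 / 23.95 = 5.53×10^5 s.
In days: 5.53×10^5 s / (86400 s/day) = 6.40 days.

6.40 days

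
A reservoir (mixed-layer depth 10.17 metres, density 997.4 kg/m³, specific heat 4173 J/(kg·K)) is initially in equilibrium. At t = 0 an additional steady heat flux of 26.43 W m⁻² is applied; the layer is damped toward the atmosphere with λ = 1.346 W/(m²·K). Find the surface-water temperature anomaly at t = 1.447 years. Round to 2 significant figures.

15 K

Areal heat capacity C = ρ c_p D = 997.4 × 4173 × 10.17 = 4.23×10^7 J/(m^2 K).
τ = C / λ = 4.23×10^7 / 1.346 = 3.14×10^7 s.
Equilibrium anomaly ΔT_eq = F / λ = 26.43 / 1.346 = 19.6 K.
t = 1.447 years = 4.57×10^7 s, so t/τ = 1.45.
ΔT(t) = ΔT_eq (1 − e^(−t/τ)) = 19.6 × (1 − e^−1.45) = 15.0 K.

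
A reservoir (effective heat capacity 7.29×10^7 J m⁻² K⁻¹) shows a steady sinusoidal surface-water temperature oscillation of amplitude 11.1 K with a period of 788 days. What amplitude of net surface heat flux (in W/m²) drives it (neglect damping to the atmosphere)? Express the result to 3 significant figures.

Areal heat capacity C = 7.29×10^7 J m⁻² K⁻¹ (given).
ω = 2π / 6.81×10^7 s = 9.23×10^-8 s⁻¹.
Cω = 7.29×10^7 × 9.23×10^-8 = 6.73 W/(m²·K).
F₀ = A × Cω = 11.1 × 6.73 = 74.7 W/m².

74.7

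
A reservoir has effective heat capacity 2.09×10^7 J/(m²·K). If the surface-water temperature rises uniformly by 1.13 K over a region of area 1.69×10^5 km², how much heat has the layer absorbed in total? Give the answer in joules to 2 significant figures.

Areal heat capacity C = 2.09×10^7 J/(m²·K) (given).
Heat per unit area: q = C ΔT = 2.09×10^7 × 1.13 = 2.36×10^7 J/m².
Total heat: Q = q × A = 2.36×10^7 × (1.69×10^5 × 10⁶ m²) = 3.99×10^18 J.

4.0×10^18 J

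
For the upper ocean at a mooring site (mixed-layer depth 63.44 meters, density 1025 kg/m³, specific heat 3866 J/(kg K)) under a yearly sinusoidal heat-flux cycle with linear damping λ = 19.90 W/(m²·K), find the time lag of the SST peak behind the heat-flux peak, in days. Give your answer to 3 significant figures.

Areal heat capacity C = ρ c_p D = 1025 × 3866 × 63.44 = 2.51×10^8 J m⁻² K⁻¹.
ω = 2π / 3.15×10^7 s = 1.99×10^-7 s⁻¹.
Phase lag φ = arctan(Cω/λ) = arctan(50.1/19.90) = 1.19 rad.
Time lag = φ / ω = 1.19 / 1.99×10^-7 = 5.99×10^6 s = 69.3 days.

69.3 days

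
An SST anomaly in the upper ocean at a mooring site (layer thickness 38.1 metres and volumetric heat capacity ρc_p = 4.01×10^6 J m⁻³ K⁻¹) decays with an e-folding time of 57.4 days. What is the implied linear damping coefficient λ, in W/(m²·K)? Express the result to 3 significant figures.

30.8

Areal heat capacity C = ρc_p × D = 4.01×10^6 × 38.1 = 1.53×10^8 J/(m²·K).
τ = 57.4 days = 4.96×10^6 s.
λ = C / τ = 1.53×10^8 / 4.96×10^6 = 30.8 W/(m²·K).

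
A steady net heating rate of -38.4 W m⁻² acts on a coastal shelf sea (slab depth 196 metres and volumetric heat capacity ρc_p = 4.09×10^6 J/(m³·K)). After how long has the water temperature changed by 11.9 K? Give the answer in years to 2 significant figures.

Areal heat capacity C = ρc_p × D = 4.09×10^6 × 196 = 8.02×10^8 J/(m^2 K).
Time required: Δt = C ΔT / F = 8.02×10^8 × -11.9 / -38.4 = 2.48×10^8 s.
In years: 2.48×10^8 s / (3.156×10^7 s/year) = 7.87 years.

7.9 years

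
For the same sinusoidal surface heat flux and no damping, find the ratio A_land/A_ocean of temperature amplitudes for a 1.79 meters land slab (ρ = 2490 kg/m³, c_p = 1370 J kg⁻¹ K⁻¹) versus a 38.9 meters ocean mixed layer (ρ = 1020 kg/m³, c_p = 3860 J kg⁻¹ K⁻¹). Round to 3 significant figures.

25.1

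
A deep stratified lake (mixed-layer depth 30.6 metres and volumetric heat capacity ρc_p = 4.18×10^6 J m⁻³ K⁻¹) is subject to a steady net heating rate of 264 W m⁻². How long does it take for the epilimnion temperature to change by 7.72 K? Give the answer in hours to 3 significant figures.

Areal heat capacity C = ρc_p × D = 4.18×10^6 × 30.6 = 1.28×10^8 J m⁻² K⁻¹.
Time required: Δt = C ΔT / F = 1.28×10^8 × 7.72 / 264 = 3.74×10^6 s.
In hours: 3.74×10^6 s / (3600 s/hour) = 1040 hours.

1040 hours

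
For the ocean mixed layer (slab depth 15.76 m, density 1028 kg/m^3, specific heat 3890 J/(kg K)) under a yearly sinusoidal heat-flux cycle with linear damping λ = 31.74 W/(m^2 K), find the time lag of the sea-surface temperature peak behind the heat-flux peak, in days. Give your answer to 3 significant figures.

Areal heat capacity C = ρ c_p D = 1028 × 3890 × 15.76 = 6.30×10^7 J/(m^2 K).
ω = 2π / 3.15×10^7 s = 1.99×10^-7 s⁻¹.
Phase lag φ = arctan(Cω/λ) = arctan(12.6/31.74) = 0.377 rad.
Time lag = φ / ω = 0.377 / 1.99×10^-7 = 1.89×10^6 s = 21.9 days.

21.9 days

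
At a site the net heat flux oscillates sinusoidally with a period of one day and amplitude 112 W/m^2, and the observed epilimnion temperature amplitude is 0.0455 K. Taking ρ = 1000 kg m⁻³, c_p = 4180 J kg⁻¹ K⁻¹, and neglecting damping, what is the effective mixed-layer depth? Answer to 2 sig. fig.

8.1 m

ω = 2π / 86400 s = 7.27×10^-5 s⁻¹.
Required C = F₀ / (A ω) = 112 / (0.0455 × 7.27×10^-5) = 3.38×10^7 J/(m²·K).
D = C / (ρ c_p) = 3.38×10^7 / (1000 × 4180) = 8.10 m.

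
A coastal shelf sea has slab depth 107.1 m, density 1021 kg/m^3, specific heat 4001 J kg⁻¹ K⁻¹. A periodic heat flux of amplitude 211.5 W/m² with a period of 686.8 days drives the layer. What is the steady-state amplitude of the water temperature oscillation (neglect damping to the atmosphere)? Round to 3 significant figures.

4.57 K

Areal heat capacity C = ρ c_p D = 1021 × 4001 × 107.1 = 4.38×10^8 J/(m²·K).
Angular frequency ω = 2π / T = 2π / 5.93×10^7 s = 1.06×10^-7 s⁻¹.
Cω = 4.38×10^8 × 1.06×10^-7 = 46.3 W/(m²·K).
Amplitude A = F₀ / (Cω) = 211.5 / 46.3 = 4.57 K.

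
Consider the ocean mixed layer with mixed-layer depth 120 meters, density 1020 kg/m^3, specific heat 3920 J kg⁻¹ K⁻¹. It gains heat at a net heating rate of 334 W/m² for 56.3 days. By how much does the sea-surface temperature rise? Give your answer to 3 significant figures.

3.39 K

Areal heat capacity C = ρ c_p D = 1020 × 3920 × 120 = 4.80×10^8 J m⁻² K⁻¹.
Net heat input Q = F Δt = 334 × (56.3 days × 86400 s/day) = 1.62×10^9 J/m².
ΔT = Q / C = 1.62×10^9 / 4.80×10^8 = 3.39 K.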